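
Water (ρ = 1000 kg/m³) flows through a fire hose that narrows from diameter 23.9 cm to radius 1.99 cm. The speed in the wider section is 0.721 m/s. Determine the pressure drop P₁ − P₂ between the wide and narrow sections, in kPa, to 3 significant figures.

ΔP = 338 kPa

Continuity gives A₁v₁ = A₂v₂, so v₂ = (449 cm²)/(12.4 cm²) × 0.721 m/s = 26.0 m/s.
Along the horizontal streamline, P + ½ρv² is constant.
P₁ − P₂ = ½·1000·(26.0² − 0.721²) = ½·1000·675 = 338000 Pa.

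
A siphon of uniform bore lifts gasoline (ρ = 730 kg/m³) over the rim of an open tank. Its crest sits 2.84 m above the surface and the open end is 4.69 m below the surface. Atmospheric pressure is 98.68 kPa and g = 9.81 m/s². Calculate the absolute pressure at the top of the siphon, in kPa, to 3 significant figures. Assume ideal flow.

P_top ≈ 44.8 kPa

Bernoulli surface→outlet gives ½v² = g·h_out, so v = √(2·9.81·4.69) = 9.59 m/s.
Continuity keeps v the same throughout the tube; from surface to crest, P_atm + 0 = P_top + ½ρv² + ρg·h_top.
P_top = 98680 − ½·730·9.59² − 730·9.81·2.84 = 44800 Pa.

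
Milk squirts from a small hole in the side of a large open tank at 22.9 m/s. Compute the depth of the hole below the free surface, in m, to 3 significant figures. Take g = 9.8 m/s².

h = 26.8 m

Torricelli: v = √(2gh), so h = v²/(2g).
h = 22.9²/(2·9.8) = 524/19.60 = 26.8 m.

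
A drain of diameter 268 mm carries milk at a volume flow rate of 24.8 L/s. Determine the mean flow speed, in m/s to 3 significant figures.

Q = 24.8 L/s = 0.0248 m³/s.
v = Q/A = 0.0248 / 0.0564 = 0.440 m/s.

v ≈ 0.440 m/s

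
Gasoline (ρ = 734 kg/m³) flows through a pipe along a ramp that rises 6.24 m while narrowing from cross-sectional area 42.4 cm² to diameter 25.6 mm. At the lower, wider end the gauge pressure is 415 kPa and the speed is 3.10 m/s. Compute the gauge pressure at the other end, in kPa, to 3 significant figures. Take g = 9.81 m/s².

Continuity gives A₁v₁ = A₂v₂, so v₂ = (42.4 cm²)/(5.15 cm²) × 3.10 m/s = 25.5 m/s.
Energy conservation along the streamline gives P₂ = P₁ − ½ρ(v₂² − v₁²) − ρg(h₂ − h₁).
P₂ = 415000 + ½·734·(3.10² − 25.5²) − 734·9.81·(+6.24) = 415000 + (-236000) − (44900) = 134000 Pa.

P₂ = 134 kPa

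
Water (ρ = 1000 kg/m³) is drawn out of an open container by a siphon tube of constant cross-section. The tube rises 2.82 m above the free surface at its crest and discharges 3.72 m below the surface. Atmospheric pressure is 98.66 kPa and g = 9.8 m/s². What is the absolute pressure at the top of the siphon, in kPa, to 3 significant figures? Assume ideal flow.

34.6 kPa

Bernoulli surface→outlet gives ½v² = g·h_out, so v = √(2·9.8·3.72) = 8.54 m/s.
The bore is uniform, so the speed at the crest is the same v. Bernoulli surface→crest: P_atm = P_top + ½ρv² + ρg·h_top.
P_top = 98660 − ½·1000·8.54² − 1000·9.8·2.82 = 34600 Pa.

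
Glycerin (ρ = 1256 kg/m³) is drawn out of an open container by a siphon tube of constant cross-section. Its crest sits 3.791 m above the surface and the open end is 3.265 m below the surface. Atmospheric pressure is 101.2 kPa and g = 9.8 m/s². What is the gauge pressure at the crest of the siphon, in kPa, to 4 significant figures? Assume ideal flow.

P_gauge ≈ -86.85 kPa

From the surface to the outlet (both open to atmosphere, surface at rest): v = √(2g·h_out) = √(2·9.8·3.265) = 8.000 m/s.
With constant cross-section the crest speed equals v; applying Bernoulli from the surface up to the crest, P_top = P_atm − ½ρv² − ρg·h_top.
P_top = 101200 − ½·1256·8.000² − 1256·9.8·3.791 = 14350 Pa. So P_gauge = P_top − P_atm = -86850 Pa.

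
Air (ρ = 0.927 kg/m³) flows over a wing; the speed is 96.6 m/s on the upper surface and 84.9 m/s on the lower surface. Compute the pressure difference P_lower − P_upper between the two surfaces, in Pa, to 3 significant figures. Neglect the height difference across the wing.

With negligible Δh, P + ½ρv² is constant, so P_low − P_up = ½ρ(v_up² − v_low²).
ΔP = ½·0.927·(96.6² − 84.9²) = 984 Pa.

ΔP ≈ 984 Pa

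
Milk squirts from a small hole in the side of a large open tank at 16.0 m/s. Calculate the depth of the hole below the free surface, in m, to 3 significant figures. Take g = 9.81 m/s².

h ≈ 13.0 m

Torricelli: v = √(2gh), so h = v²/(2g).
h = 16.0²/(2·9.81) = 256/19.62 = 13.0 m.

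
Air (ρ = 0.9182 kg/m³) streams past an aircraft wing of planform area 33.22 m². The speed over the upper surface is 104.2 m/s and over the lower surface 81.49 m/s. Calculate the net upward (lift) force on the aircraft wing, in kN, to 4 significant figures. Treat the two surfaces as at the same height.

F ≈ 64.32 kN

The faster flow above has the lower pressure; Bernoulli (same height) gives ΔP = ½ρ(v_up² − v_low²).
ΔP = ½·0.9182·(104.2² − 81.49²) = 1936 Pa.
Lift = ΔP · A = 1936 × 33.22 = 64320 N.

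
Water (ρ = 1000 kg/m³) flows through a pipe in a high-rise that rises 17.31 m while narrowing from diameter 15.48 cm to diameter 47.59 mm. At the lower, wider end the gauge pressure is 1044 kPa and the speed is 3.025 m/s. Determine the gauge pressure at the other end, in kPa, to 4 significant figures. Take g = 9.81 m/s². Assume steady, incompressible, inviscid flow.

The volume flow rate is constant, so v₂ = (A₁/A₂)v₁ = (188.2/17.79)·3.025 = 32.01 m/s.
Energy conservation along the streamline gives P₂ = P₁ − ½ρ(v₂² − v₁²) − ρg(h₂ − h₁).
P₂ = 1044000 + ½·1000·(3.025² − 32.01²) − 1000·9.81·(+17.31) = 1044000 + (-507600) − (169800) = 366600 Pa.

P₂ = 366.6 kPa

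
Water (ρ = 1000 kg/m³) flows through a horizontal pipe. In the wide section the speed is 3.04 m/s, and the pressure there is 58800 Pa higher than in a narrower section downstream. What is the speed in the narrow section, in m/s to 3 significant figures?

v₂ ≈ 11.3 m/s

Horizontal Bernoulli: P₁ + ½ρv₁² = P₂ + ½ρv₂², so v₂² = v₁² + 2(P₁ − P₂)/ρ.
v₂ = √(3.04² + 2·58800/1000) = √(9.24 + 118) = 11.3 m/s.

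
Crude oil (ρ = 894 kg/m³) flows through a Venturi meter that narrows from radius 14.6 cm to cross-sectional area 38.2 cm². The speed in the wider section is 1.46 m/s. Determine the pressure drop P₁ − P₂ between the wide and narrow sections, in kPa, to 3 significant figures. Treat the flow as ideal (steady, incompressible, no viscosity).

Mass conservation (A₁v₁ = A₂v₂) gives v₂ = 1.46 × 670/38.2 = 25.6 m/s.
Bernoulli (h₁ = h₂): P₁ − P₂ = ½ρ(v₂² − v₁²).
P₁ − P₂ = ½·894·(25.6² − 1.46²) = ½·894·653 = 292000 Pa.

ΔP = 292 kPa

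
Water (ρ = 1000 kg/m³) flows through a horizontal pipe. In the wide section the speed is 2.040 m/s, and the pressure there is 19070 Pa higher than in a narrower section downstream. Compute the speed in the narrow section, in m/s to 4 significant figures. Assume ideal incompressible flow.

Horizontal Bernoulli: P₁ + ½ρv₁² = P₂ + ½ρv₂², so v₂² = v₁² + 2(P₁ − P₂)/ρ.
v₂ = √(2.040² + 2·19070/1000) = √(4.162 + 38.14) = 6.504 m/s.

v₂ = 6.504 m/s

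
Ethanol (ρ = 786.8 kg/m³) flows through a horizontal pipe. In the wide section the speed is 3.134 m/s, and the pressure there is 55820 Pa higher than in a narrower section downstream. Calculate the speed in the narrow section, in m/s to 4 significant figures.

v₂ ≈ 12.32 m/s

Along the level pipe P + ½ρv² is conserved, hence v₂² = v₁² + 2(P₁ − P₂)/ρ.
v₂ = √(3.134² + 2·55820/786.8) = √(9.822 + 141.9) = 12.32 m/s.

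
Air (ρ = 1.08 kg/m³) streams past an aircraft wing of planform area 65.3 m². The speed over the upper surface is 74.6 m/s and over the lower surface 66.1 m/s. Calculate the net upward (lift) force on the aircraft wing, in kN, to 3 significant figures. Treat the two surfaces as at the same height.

F ≈ 42.2 kN

The faster flow above has the lower pressure; Bernoulli (same height) gives ΔP = ½ρ(v_up² − v_low²).
ΔP = ½·1.08·(74.6² − 66.1²) = 646 Pa.
Lift = ΔP · A = 646 × 65.3 = 42200 N.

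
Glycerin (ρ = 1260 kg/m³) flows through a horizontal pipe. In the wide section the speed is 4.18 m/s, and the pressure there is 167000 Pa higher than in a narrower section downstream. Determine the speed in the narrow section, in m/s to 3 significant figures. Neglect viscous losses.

v₂ = 16.8 m/s

Horizontal Bernoulli: P₁ + ½ρv₁² = P₂ + ½ρv₂², so v₂² = v₁² + 2(P₁ − P₂)/ρ.
v₂ = √(4.18² + 2·167000/1260) = √(17.5 + 265) = 16.8 m/s.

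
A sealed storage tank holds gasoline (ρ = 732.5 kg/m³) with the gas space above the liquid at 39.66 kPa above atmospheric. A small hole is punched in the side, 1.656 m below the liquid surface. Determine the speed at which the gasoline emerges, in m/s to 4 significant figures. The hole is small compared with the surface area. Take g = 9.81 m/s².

Take point 1 at the surface (v₁ ≈ 0) and point 2 at the hole (at atmospheric pressure). Bernoulli: P₁ + ρg h = P_atm + ½ρv₂².
With P₁ − P_atm = 39660 Pa, v₂ = √(2gh + 2ΔP/ρ) = √(2·9.81·1.656 + 2·39660/732.5) = 11.86 m/s.

v ≈ 11.86 m/s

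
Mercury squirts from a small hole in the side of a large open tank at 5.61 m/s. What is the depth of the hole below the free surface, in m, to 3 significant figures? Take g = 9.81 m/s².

Inverting v = √(2gh) gives h = v² / 2g.
h = 5.61²/(2·9.81) = 31.5/19.62 = 1.60 m.

h ≈ 1.60 m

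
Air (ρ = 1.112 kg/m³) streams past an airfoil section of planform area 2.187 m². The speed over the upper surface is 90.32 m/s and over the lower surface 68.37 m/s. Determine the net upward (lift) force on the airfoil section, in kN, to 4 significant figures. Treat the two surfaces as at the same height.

F = 4.236 kN

From P + ½ρv² = const at equal height, P_low − P_up = ½ρ(v_up² − v_low²).
ΔP = ½·1.112·(90.32² − 68.37²) = 1937 Pa.
Lift = ΔP · A = 1937 × 2.187 = 4236 N.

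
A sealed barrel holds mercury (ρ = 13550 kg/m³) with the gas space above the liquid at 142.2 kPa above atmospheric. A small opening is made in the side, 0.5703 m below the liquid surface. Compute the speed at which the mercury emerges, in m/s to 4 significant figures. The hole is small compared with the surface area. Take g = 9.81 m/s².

v ≈ 5.673 m/s

Take point 1 at the surface (v₁ ≈ 0) and point 2 at the hole (at atmospheric pressure). Bernoulli: P₁ + ρg h = P_atm + ½ρv₂².
With P₁ − P_atm = 142200 Pa, v₂ = √(2gh + 2ΔP/ρ) = √(2·9.81·0.5703 + 2·142200/13550) = 5.673 m/s.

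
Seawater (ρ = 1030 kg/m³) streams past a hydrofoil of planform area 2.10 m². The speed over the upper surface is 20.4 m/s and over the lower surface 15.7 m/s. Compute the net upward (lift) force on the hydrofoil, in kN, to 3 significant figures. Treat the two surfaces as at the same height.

The faster flow above has the lower pressure; Bernoulli (same height) gives ΔP = ½ρ(v_up² − v_low²).
ΔP = ½·1030·(20.4² − 15.7²) = 87400 Pa.
Lift = ΔP · A = 87400 × 2.10 = 183000 N.

F ≈ 183 kN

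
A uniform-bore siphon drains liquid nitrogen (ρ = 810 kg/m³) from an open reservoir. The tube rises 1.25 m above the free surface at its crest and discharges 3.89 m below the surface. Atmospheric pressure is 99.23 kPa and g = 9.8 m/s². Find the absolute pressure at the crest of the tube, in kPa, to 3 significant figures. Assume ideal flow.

The outlet speed comes from Torricelli: v = √(2g·3.89) = 8.73 m/s.
The bore is uniform, so the speed at the crest is the same v. Bernoulli surface→crest: P_atm = P_top + ½ρv² + ρg·h_top.
P_top = 99230 − ½·810·8.73² − 810·9.8·1.25 = 58400 Pa.

P_top ≈ 58.4 kPa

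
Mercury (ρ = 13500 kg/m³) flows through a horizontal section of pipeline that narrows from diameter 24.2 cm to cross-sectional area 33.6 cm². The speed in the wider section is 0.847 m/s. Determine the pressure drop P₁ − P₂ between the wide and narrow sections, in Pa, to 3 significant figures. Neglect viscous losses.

Mass conservation (A₁v₁ = A₂v₂) gives v₂ = 0.847 × 460/33.6 = 11.6 m/s.
Along the horizontal streamline, P + ½ρv² is constant.
P₁ − P₂ = ½·13500·(11.6² − 0.847²) = ½·13500·134 = 903000 Pa.

ΔP = 903000 Pa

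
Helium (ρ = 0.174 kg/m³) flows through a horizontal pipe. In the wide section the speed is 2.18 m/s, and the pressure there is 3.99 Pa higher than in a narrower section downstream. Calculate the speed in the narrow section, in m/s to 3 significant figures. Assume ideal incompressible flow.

Along the level pipe P + ½ρv² is conserved, hence v₂² = v₁² + 2(P₁ − P₂)/ρ.
v₂ = √(2.18² + 2·3.99/0.174) = √(4.75 + 45.9) = 7.11 m/s.

v₂ = 7.11 m/s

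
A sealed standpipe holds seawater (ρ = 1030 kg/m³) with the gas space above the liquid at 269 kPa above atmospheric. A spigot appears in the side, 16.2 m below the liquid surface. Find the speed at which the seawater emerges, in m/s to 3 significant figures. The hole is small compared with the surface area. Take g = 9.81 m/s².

Take point 1 at the surface (v₁ ≈ 0) and point 2 at the hole (at atmospheric pressure). Bernoulli: P₁ + ρg h = P_atm + ½ρv₂².
With P₁ − P_atm = 269000 Pa, v₂ = √(2gh + 2ΔP/ρ) = √(2·9.81·16.2 + 2·269000/1030) = 29.0 m/s.

v = 29.0 m/s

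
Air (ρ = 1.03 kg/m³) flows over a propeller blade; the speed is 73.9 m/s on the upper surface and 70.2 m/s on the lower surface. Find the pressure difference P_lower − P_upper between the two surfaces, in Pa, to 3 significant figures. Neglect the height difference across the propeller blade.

With negligible Δh, P + ½ρv² is constant, so P_low − P_up = ½ρ(v_up² − v_low²).
ΔP = ½·1.03·(73.9² − 70.2²) = 275 Pa.

ΔP ≈ 275 Pa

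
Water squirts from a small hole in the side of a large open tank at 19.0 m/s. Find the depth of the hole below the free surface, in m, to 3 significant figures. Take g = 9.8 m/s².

Inverting v = √(2gh) gives h = v² / 2g.
h = 19.0²/(2·9.8) = 361/19.60 = 18.4 m.

h ≈ 18.4 m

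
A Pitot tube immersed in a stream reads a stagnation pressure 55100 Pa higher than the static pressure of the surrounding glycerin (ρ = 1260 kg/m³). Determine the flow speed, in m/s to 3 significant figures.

v ≈ 9.35 m/s

The dynamic pressure equals the rise in static pressure at the stagnation point: ΔP = ½ρv².
v = √(2ΔP/ρ) = √(2·55100/1260) = 9.35 m/s.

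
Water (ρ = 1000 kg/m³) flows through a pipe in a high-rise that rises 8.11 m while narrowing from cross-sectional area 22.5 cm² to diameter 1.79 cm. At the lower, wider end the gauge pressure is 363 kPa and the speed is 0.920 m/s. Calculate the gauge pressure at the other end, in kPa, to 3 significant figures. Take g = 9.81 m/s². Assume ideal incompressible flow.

250 kPa

Continuity gives A₁v₁ = A₂v₂, so v₂ = (22.5 cm²)/(2.52 cm²) × 0.920 m/s = 8.23 m/s.
Bernoulli: P₁ + ½ρv₁² + ρg h₁ = P₂ + ½ρv₂² + ρg h₂, so P₂ = P₁ + ½ρ(v₁² − v₂²) − ρg(h₂ − h₁).
P₂ = 363000 + ½·1000·(0.920² − 8.23²) − 1000·9.81·(+8.11) = 363000 + (-33400) − (79600) = 250000 Pa.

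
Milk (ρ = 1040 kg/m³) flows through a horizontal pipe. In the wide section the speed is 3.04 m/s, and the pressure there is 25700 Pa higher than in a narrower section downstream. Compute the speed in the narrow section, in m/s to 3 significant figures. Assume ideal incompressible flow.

Horizontal Bernoulli: P₁ + ½ρv₁² = P₂ + ½ρv₂², so v₂² = v₁² + 2(P₁ − P₂)/ρ.
v₂ = √(3.04² + 2·25700/1040) = √(9.24 + 49.4) = 7.66 m/s.

7.66 m/s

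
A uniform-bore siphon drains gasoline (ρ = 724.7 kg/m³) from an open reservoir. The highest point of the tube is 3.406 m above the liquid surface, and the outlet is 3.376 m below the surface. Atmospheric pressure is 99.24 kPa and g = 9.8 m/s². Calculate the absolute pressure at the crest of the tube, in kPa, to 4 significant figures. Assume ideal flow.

From the surface to the outlet (both open to atmosphere, surface at rest): v = √(2g·h_out) = √(2·9.8·3.376) = 8.134 m/s.
With constant cross-section the crest speed equals v; applying Bernoulli from the surface up to the crest, P_top = P_atm − ½ρv² − ρg·h_top.
P_top = 99240 − ½·724.7·8.134² − 724.7·9.8·3.406 = 51070 Pa.

P_top ≈ 51.07 kPa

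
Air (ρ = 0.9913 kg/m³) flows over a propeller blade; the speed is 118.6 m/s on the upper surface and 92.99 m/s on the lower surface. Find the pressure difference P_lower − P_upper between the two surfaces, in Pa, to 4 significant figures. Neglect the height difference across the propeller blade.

Bernoulli (same height): P_lower − P_upper = ½ρ(v_upper² − v_lower²).
ΔP = ½·0.9913·(118.6² − 92.99²) = 2686 Pa.

ΔP ≈ 2686 Pa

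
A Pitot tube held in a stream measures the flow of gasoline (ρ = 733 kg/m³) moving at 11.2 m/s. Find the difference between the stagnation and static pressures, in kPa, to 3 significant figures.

ΔP ≈ 46.0 kPa

At the stagnation point the flow is brought to rest, so Bernoulli gives P_stag − P_static = ½ρv².
ΔP = ½·733·11.2² = 46000 Pa.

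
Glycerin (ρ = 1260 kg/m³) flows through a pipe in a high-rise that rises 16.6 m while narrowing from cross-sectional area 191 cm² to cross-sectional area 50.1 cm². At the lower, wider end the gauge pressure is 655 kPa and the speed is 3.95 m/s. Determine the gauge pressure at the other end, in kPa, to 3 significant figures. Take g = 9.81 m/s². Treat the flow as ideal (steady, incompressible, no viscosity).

317 kPa

By continuity, v₂ = v₁·A₁/A₂ = 3.95·(191/50.1) = 15.1 m/s.
Bernoulli: P₁ + ½ρv₁² + ρg h₁ = P₂ + ½ρv₂² + ρg h₂, so P₂ = P₁ + ½ρ(v₁² − v₂²) − ρg(h₂ − h₁).
P₂ = 655000 + ½·1260·(3.95² − 15.1²) − 1260·9.81·(+16.6) = 655000 + (-133000) − (205000) = 317000 Pa.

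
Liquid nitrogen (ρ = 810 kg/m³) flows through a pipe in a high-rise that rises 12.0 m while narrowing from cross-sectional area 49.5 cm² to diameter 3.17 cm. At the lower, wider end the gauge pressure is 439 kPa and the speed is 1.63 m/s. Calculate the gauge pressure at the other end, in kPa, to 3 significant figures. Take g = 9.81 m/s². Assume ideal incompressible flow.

P₂ = 302 kPa

Mass conservation (A₁v₁ = A₂v₂) gives v₂ = 1.63 × 49.5/7.89 = 10.2 m/s.
Bernoulli: P₁ + ½ρv₁² + ρg h₁ = P₂ + ½ρv₂² + ρg h₂, so P₂ = P₁ + ½ρ(v₁² − v₂²) − ρg(h₂ − h₁).
P₂ = 439000 + ½·810·(1.63² − 10.2²) − 810·9.81·(+12.0) = 439000 + (-41300) − (95400) = 302000 Pa.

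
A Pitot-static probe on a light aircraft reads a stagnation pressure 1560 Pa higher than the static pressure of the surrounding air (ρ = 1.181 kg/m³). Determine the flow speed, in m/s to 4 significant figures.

Bernoulli between the free stream and the stagnation point: ½ρv² = P_stag − P_static.
v = √(2ΔP/ρ) = √(2·1560/1.181) = 51.40 m/s.

v = 51.40 m/s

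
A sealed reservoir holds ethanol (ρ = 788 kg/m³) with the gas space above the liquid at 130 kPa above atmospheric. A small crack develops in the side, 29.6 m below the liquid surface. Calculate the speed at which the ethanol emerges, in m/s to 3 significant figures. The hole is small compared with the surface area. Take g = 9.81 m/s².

Take point 1 at the surface (v₁ ≈ 0) and point 2 at the hole (at atmospheric pressure). Bernoulli: P₁ + ρg h = P_atm + ½ρv₂².
With P₁ − P_atm = 130000 Pa, v₂ = √(2gh + 2ΔP/ρ) = √(2·9.81·29.6 + 2·130000/788) = 30.2 m/s.

30.2 m/s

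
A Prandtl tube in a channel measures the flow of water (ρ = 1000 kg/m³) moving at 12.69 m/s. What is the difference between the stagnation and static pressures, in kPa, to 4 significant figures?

Bernoulli between the free stream and the stagnation point: ½ρv² = P_stag − P_static.
ΔP = ½·1000·12.69² = 80520 Pa.

80.52 kPa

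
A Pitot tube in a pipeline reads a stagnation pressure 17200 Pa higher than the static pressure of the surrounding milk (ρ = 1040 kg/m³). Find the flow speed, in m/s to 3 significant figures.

5.75 m/s

The dynamic pressure equals the rise in static pressure at the stagnation point: ΔP = ½ρv².
v = √(2ΔP/ρ) = √(2·17200/1040) = 5.75 m/s.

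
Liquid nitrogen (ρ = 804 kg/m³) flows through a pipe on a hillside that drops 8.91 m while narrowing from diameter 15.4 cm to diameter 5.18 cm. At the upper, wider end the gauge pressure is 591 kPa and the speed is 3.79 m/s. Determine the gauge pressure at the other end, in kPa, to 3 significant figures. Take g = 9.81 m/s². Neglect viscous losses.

The volume flow rate is constant, so v₂ = (A₁/A₂)v₁ = (186/21.1)·3.79 = 33.5 m/s.
Bernoulli: P₁ + ½ρv₁² + ρg h₁ = P₂ + ½ρv₂² + ρg h₂, so P₂ = P₁ + ½ρ(v₁² − v₂²) − ρg(h₂ − h₁).
P₂ = 591000 + ½·804·(3.79² − 33.5²) − 804·9.81·(−8.91) = 591000 + (-445000) − (-70300) = 216000 Pa.

216 kPa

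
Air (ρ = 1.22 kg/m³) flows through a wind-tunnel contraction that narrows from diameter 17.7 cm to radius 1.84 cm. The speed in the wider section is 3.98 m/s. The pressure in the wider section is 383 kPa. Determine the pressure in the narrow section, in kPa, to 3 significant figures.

Mass conservation (A₁v₁ = A₂v₂) gives v₂ = 3.98 × 246/10.6 = 92.1 m/s.
The pipe is horizontal, so Bernoulli reduces to P₁ + ½ρv₁² = P₂ + ½ρv₂².
P₂ = P₁ − ½ρ(v₂² − v₁²) = 383000 − ½·1.22·(92.1² − 3.98²) = 383000 − 5160 = 378000 Pa.

P₂ ≈ 378 kPa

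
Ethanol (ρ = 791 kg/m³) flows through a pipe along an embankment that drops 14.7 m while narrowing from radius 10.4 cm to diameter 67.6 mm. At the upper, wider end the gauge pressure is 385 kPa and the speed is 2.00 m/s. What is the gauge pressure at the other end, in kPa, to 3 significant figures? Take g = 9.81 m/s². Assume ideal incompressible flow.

Mass conservation (A₁v₁ = A₂v₂) gives v₂ = 2.00 × 340/35.9 = 18.9 m/s.
Bernoulli: P₁ + ½ρv₁² + ρg h₁ = P₂ + ½ρv₂² + ρg h₂, so P₂ = P₁ + ½ρ(v₁² − v₂²) − ρg(h₂ − h₁).
P₂ = 385000 + ½·791·(2.00² − 18.9²) − 791·9.81·(−14.7) = 385000 + (-140000) − (-114000) = 359000 Pa.

P₂ ≈ 359 kPa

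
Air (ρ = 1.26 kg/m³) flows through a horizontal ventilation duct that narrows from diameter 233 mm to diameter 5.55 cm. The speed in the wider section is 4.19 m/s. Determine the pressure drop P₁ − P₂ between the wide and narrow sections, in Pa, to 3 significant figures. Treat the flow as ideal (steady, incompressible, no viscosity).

By continuity, v₂ = v₁·A₁/A₂ = 4.19·(426/24.2) = 73.8 m/s.
With no height change, Bernoulli's equation is P₁ + ½ρv₁² = P₂ + ½ρv₂².
P₁ − P₂ = ½·1.26·(73.8² − 4.19²) = ½·1.26·5440 = 3420 Pa.

ΔP ≈ 3420 Pa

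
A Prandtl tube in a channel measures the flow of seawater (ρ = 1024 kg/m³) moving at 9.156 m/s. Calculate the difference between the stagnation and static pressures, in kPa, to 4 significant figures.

The dynamic pressure equals the rise in static pressure at the stagnation point: ΔP = ½ρv².
ΔP = ½·1024·9.156² = 42920 Pa.

ΔP = 42.92 kPa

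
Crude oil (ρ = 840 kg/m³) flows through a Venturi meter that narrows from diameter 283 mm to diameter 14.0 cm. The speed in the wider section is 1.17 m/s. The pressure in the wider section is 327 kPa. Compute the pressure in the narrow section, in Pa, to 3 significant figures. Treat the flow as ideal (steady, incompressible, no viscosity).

Continuity gives A₁v₁ = A₂v₂, so v₂ = (629 cm²)/(154 cm²) × 1.17 m/s = 4.78 m/s.
Along the horizontal streamline, P + ½ρv² is constant.
P₂ = P₁ − ½ρ(v₂² − v₁²) = 327000 − ½·840·(4.78² − 1.17²) = 327000 − 9020 = 318000 Pa.

P₂ ≈ 318000 Pa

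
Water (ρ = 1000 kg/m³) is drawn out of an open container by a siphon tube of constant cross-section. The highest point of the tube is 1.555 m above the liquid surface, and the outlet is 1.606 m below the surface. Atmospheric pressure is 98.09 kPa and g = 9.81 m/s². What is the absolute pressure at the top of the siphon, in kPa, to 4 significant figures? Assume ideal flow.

The outlet speed comes from Torricelli: v = √(2g·1.606) = 5.613 m/s.
Continuity keeps v the same throughout the tube; from surface to crest, P_atm + 0 = P_top + ½ρv² + ρg·h_top.
P_top = 98090 − ½·1000·5.613² − 1000·9.81·1.555 = 67080 Pa.

P_top = 67.08 kPa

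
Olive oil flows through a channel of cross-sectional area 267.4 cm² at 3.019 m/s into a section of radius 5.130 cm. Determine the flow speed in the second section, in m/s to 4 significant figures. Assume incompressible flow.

v₂ = 9.764 m/s

The volume flow rate is constant, so v₂ = (A₁/A₂)v₁ = (267.4/82.68)·3.019 = 9.764 m/s.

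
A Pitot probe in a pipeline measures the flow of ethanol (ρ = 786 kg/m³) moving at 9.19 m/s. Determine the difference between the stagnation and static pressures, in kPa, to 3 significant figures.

33.2 kPa

Bernoulli between the free stream and the stagnation point: ½ρv² = P_stag − P_static.
ΔP = ½·786·9.19² = 33200 Pa.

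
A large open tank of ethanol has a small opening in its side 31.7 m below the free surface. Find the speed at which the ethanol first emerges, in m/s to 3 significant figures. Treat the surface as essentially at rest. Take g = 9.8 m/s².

v = 24.9 m/s

Bernoulli from surface to hole (P equal, v_surface ≈ 0): v = √(2gh) = √(2×9.8×31.7) = 24.9 m/s.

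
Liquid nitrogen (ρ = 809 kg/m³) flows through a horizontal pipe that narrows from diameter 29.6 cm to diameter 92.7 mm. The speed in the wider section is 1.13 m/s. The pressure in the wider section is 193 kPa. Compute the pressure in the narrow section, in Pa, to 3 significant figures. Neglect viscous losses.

The volume flow rate is constant, so v₂ = (A₁/A₂)v₁ = (688/67.5)·1.13 = 11.5 m/s.
Along the horizontal streamline, P + ½ρv² is constant.
P₂ = P₁ − ½ρ(v₂² − v₁²) = 193000 − ½·809·(11.5² − 1.13²) = 193000 − 53200 = 140000 Pa.

P₂ = 140000 Pa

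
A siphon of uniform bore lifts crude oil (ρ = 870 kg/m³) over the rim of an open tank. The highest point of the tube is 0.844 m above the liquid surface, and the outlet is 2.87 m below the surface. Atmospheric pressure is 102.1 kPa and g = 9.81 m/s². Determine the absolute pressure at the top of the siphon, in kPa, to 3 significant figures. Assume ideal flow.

P_top = 70.4 kPa

From the surface to the outlet (both open to atmosphere, surface at rest): v = √(2g·h_out) = √(2·9.81·2.87) = 7.50 m/s.
The bore is uniform, so the speed at the crest is the same v. Bernoulli surface→crest: P_atm = P_top + ½ρv² + ρg·h_top.
P_top = 102100 − ½·870·7.50² − 870·9.81·0.844 = 70400 Pa.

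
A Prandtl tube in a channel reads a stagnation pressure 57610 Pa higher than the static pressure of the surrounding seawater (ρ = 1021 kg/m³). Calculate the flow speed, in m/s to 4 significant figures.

The dynamic pressure equals the rise in static pressure at the stagnation point: ΔP = ½ρv².
v = √(2ΔP/ρ) = √(2·57610/1021) = 10.62 m/s.

v = 10.62 m/s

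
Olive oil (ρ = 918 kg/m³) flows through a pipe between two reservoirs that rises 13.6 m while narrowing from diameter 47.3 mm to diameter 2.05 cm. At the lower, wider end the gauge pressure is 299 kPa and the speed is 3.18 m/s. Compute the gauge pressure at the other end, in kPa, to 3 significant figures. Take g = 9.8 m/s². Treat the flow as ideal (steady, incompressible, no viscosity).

Mass conservation (A₁v₁ = A₂v₂) gives v₂ = 3.18 × 17.6/3.30 = 16.9 m/s.
Energy conservation along the streamline gives P₂ = P₁ − ½ρ(v₂² − v₁²) − ρg(h₂ − h₁).
P₂ = 299000 + ½·918·(3.18² − 16.9²) − 918·9.8·(+13.6) = 299000 + (-127000) − (122000) = 49700 Pa.

P₂ ≈ 49.7 kPa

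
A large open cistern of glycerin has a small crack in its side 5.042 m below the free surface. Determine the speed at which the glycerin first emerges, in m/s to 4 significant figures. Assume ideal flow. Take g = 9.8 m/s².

v = 9.941 m/s

Bernoulli from surface to hole (P equal, v_surface ≈ 0): v = √(2gh) = √(2×9.8×5.042) = 9.941 m/s.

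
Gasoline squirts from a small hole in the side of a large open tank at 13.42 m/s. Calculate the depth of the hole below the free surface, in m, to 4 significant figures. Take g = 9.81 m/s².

h ≈ 9.179 m

Inverting v = √(2gh) gives h = v² / 2g.
h = 13.42²/(2·9.81) = 180.1/19.62 = 9.179 m.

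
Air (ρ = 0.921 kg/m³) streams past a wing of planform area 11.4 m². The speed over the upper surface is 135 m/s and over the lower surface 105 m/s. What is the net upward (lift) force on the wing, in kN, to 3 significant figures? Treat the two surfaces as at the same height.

F ≈ 37.8 kN

With equal heights on the two surfaces, Bernoulli gives P_lower − P_upper = ½ρ(v_upper² − v_lower²).
ΔP = ½·0.921·(135² − 105²) = 3320 Pa.
Lift = ΔP · A = 3320 × 11.4 = 37800 N.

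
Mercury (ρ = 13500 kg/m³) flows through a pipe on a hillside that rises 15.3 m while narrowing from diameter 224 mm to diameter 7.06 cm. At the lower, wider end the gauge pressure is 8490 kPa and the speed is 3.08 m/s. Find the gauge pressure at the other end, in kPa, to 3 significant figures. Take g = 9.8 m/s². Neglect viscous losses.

40.8 kPa

By continuity, v₂ = v₁·A₁/A₂ = 3.08·(394/39.1) = 31.0 m/s.
Bernoulli: P₁ + ½ρv₁² + ρg h₁ = P₂ + ½ρv₂² + ρg h₂, so P₂ = P₁ + ½ρ(v₁² − v₂²) − ρg(h₂ − h₁).
P₂ = 8490000 + ½·13500·(3.08² − 31.0²) − 13500·9.8·(+15.3) = 8490000 + (-6420000) − (2020000) = 40800 Pa.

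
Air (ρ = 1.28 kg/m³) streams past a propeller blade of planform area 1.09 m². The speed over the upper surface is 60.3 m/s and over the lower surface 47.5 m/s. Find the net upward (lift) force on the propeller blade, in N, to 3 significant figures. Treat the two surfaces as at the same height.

F = 963 N

From P + ½ρv² = const at equal height, P_low − P_up = ½ρ(v_up² − v_low²).
ΔP = ½·1.28·(60.3² − 47.5²) = 883 Pa.
Lift = ΔP · A = 883 × 1.09 = 963 N.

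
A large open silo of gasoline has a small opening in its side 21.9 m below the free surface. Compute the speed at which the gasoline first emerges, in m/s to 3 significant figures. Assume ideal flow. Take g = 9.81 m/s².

v ≈ 20.7 m/s

Bernoulli from surface to hole (P equal, v_surface ≈ 0): v = √(2gh) = √(2×9.81×21.9) = 20.7 m/s.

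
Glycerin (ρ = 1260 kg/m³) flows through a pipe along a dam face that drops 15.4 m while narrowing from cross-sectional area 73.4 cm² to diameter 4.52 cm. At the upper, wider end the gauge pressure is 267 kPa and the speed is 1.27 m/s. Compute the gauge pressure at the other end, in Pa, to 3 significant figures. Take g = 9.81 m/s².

P₂ ≈ 437000 Pa

Mass conservation (A₁v₁ = A₂v₂) gives v₂ = 1.27 × 73.4/16.0 = 5.81 m/s.
Energy conservation along the streamline gives P₂ = P₁ − ½ρ(v₂² − v₁²) − ρg(h₂ − h₁).
P₂ = 267000 + ½·1260·(1.27² − 5.81²) − 1260·9.81·(−15.4) = 267000 + (-20200) − (-190000) = 437000 Pa.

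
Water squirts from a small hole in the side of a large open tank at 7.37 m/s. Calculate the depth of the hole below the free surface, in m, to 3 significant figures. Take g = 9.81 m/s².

Inverting v = √(2gh) gives h = v² / 2g.
h = 7.37²/(2·9.81) = 54.3/19.62 = 2.77 m.

2.77 m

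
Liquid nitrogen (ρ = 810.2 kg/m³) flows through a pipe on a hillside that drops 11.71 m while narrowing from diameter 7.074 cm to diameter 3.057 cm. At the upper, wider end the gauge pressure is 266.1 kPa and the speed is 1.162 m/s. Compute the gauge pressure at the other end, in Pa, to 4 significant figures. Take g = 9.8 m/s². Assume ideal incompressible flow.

343900 Pa

Continuity gives A₁v₁ = A₂v₂, so v₂ = (39.30 cm²)/(7.340 cm²) × 1.162 m/s = 6.222 m/s.
Energy conservation along the streamline gives P₂ = P₁ − ½ρ(v₂² − v₁²) − ρg(h₂ − h₁).
P₂ = 266100 + ½·810.2·(1.162² − 6.222²) − 810.2·9.8·(−11.71) = 266100 + (-15140) − (-92980) = 343900 Pa.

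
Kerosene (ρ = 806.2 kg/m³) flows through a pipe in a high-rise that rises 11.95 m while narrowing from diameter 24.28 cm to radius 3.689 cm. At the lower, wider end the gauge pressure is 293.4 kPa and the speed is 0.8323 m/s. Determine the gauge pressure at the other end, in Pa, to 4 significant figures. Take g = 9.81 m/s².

The volume flow rate is constant, so v₂ = (A₁/A₂)v₁ = (463.0/42.75)·0.8323 = 9.014 m/s.
Applying Bernoulli between the two ends and solving for P₂: P₂ = P₁ + ½ρ(v₁² − v₂²) − ρgΔh.
P₂ = 293400 + ½·806.2·(0.8323² − 9.014²) − 806.2·9.81·(+11.95) = 293400 + (-32470) − (94510) = 166400 Pa.

166400 Pa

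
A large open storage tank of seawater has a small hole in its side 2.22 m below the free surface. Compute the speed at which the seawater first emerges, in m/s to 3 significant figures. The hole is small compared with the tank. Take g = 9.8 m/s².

Bernoulli from surface to hole (P equal, v_surface ≈ 0): v = √(2gh) = √(2×9.8×2.22) = 6.60 m/s.

v ≈ 6.60 m/s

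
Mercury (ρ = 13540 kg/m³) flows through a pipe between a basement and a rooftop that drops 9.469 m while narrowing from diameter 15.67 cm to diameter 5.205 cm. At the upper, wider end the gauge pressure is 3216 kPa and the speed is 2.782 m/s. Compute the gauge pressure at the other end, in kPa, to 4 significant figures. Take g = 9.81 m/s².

The volume flow rate is constant, so v₂ = (A₁/A₂)v₁ = (192.9/21.28)·2.782 = 25.21 m/s.
Energy conservation along the streamline gives P₂ = P₁ − ½ρ(v₂² − v₁²) − ρg(h₂ − h₁).
P₂ = 3216000 + ½·13540·(2.782² − 25.21²) − 13540·9.81·(−9.469) = 3216000 + (-4252000) − (-1258000) = 221900 Pa.

P₂ ≈ 221.9 kPa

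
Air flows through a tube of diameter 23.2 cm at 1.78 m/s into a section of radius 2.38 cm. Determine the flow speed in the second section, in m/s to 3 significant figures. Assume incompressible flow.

The volume flow rate is constant, so v₂ = (A₁/A₂)v₁ = (423/17.8)·1.78 = 42.3 m/s.

v₂ = 42.3 m/s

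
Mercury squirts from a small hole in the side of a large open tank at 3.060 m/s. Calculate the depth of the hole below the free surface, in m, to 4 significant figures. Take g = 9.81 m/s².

Torricelli: v = √(2gh), so h = v²/(2g).
h = 3.060²/(2·9.81) = 9.364/19.62 = 0.4772 m.

h = 0.4772 m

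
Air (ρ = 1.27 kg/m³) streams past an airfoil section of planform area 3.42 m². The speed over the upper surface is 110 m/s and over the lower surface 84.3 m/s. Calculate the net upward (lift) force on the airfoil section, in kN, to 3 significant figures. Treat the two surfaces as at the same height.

With equal heights on the two surfaces, Bernoulli gives P_lower − P_upper = ½ρ(v_upper² − v_lower²).
ΔP = ½·1.27·(110² − 84.3²) = 3170 Pa.
Lift = ΔP · A = 3170 × 3.42 = 10800 N.

10.8 kN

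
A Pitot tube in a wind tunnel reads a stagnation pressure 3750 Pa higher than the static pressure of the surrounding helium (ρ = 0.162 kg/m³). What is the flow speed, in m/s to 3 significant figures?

v ≈ 215 m/s

The dynamic pressure equals the rise in static pressure at the stagnation point: ΔP = ½ρv².
v = √(2ΔP/ρ) = √(2·3750/0.162) = 215 m/s.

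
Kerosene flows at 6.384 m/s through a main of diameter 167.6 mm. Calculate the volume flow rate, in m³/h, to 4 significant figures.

Q = A·v = 0.02206 m² × 6.384 m/s = 0.1408 m³/s.
Converting: 0.1408 m³/s × 3600 = 507.0 m³/h.

507.0 m³/h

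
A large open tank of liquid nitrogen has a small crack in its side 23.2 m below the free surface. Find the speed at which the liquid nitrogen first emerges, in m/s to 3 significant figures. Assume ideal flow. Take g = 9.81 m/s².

v = 21.3 m/s

Torricelli's result v = √(2gh) gives v = √(2·9.81·23.2) = 21.3 m/s.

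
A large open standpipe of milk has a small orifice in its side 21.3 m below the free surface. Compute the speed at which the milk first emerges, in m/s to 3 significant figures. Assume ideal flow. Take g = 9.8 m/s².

The surface is effectively still and both ends are open, so ½v² = gh and v = √(2·9.8·21.3) = 20.4 m/s.

v ≈ 20.4 m/s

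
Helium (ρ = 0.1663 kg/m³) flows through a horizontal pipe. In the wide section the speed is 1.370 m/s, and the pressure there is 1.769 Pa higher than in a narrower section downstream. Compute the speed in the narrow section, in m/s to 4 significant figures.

v₂ = 4.812 m/s

Along the level pipe P + ½ρv² is conserved, hence v₂² = v₁² + 2(P₁ − P₂)/ρ.
v₂ = √(1.370² + 2·1.769/0.1663) = √(1.877 + 21.27) = 4.812 m/s.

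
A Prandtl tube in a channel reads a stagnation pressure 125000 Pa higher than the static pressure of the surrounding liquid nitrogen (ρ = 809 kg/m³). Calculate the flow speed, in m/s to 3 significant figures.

v = 17.6 m/s

At the stagnation point the flow is brought to rest, so Bernoulli gives P_stag − P_static = ½ρv².
v = √(2ΔP/ρ) = √(2·125000/809) = 17.6 m/s.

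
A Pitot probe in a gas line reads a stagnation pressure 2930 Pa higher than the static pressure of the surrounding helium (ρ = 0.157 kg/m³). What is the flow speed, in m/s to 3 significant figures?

At the stagnation point the flow is brought to rest, so Bernoulli gives P_stag − P_static = ½ρv².
v = √(2ΔP/ρ) = √(2·2930/0.157) = 193 m/s.

v = 193 m/s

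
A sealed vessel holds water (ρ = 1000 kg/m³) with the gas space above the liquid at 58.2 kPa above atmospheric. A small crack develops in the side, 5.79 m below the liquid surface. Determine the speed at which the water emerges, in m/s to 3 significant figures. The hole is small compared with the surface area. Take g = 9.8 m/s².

Take point 1 at the surface (v₁ ≈ 0) and point 2 at the hole (at atmospheric pressure). Bernoulli: P₁ + ρg h = P_atm + ½ρv₂².
With P₁ − P_atm = 58200 Pa, v₂ = √(2gh + 2ΔP/ρ) = √(2·9.8·5.79 + 2·58200/1000) = 15.2 m/s.

v = 15.2 m/s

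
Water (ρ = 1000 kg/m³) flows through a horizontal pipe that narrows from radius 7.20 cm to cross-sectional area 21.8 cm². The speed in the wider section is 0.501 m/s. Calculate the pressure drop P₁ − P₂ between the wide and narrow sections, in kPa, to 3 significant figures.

Mass conservation (A₁v₁ = A₂v₂) gives v₂ = 0.501 × 163/21.8 = 3.74 m/s.
The pipe is horizontal, so Bernoulli reduces to P₁ + ½ρv₁² = P₂ + ½ρv₂².
P₁ − P₂ = ½·1000·(3.74² − 0.501²) = ½·1000·13.8 = 6880 Pa.

6.88 kPa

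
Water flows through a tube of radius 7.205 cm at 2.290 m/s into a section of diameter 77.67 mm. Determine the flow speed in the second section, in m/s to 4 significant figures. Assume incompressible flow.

Mass conservation (A₁v₁ = A₂v₂) gives v₂ = 2.290 × 163.1/47.38 = 7.882 m/s.

v₂ ≈ 7.882 m/s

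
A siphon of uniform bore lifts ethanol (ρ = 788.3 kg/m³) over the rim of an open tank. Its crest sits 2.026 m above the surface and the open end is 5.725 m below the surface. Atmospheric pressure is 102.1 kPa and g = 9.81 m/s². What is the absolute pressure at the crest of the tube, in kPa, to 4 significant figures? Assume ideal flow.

P_top ≈ 42.16 kPa

From the surface to the outlet (both open to atmosphere, surface at rest): v = √(2g·h_out) = √(2·9.81·5.725) = 10.60 m/s.
With constant cross-section the crest speed equals v; applying Bernoulli from the surface up to the crest, P_top = P_atm − ½ρv² − ρg·h_top.
P_top = 102100 − ½·788.3·10.60² − 788.3·9.81·2.026 = 42160 Pa.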